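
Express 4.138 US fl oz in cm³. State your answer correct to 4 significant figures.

122.4 cubic centimeters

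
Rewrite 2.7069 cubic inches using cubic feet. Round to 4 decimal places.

1 in³ = 0.000578704 ft³.
2.7069 × 0.000578704 ≈ 0.0016 ft³.

0.0016 cubic feet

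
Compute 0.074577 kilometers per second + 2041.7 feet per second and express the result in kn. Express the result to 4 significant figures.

1355 kn

0.074577 km/s = 144.966 kn and 2041.7 ft/s = 1209.67 kn.
144.966 + 1209.67 ≈ 1355 kn.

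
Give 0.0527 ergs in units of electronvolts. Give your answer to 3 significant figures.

1 erg = 6.24151 × 10^11 electronvolts.
Then 0.0527 × 6.24151 × 10^11 ≈ 3.29 × 10^10 eV.

3.29 × 10^10 electronvolts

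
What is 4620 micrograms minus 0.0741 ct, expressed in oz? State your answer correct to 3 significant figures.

4620 μg = 0.000162966 oz and 0.0741 ct = 0.000522760 oz.
0.000162966 − 0.000522760 ≈ -0.000360 oz.

-0.000360 oz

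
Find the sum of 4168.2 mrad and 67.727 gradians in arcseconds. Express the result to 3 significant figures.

1.08e+6 arcsec

4168.2 mrad = 859753 arcsec and 67.727 grad = 219435 arcsec.
859753 + 219435 ≈ 1.08e+6 arcsec.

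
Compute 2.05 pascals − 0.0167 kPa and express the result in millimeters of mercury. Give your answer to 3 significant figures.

2.05 Pa = 0.0153763 mmHg and 0.0167 kPa = 0.125260 mmHg.
0.0153763 − 0.125260 ≈ -0.110 mmHg.

-0.110 millimeters of mercury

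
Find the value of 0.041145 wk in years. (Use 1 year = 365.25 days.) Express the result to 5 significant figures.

1 week = 0.0191650 years.
0.041145 × 0.0191650 ≈ 0.00078854 yr.

0.00078854 yr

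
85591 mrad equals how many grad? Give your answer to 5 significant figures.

5448.9 grad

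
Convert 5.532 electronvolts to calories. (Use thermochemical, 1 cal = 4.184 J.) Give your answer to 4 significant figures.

1 eV = 3.82929e-20 cal.
So 5.532 × 3.82929e-20 ≈ 2.118e-19 cal.

2.118e-19 cal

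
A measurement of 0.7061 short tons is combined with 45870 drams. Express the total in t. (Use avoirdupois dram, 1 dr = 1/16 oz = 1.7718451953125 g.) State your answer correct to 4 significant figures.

0.7218 t

0.7061 short ton = 0.640563 t and 45870 dr = 0.0812745 t.
0.640563 + 0.0812745 ≈ 0.7218 t.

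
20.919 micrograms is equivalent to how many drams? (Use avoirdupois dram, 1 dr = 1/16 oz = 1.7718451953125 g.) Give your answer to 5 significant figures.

1 microgram = 5.64383e-7 drams.
So 20.919 × 5.64383e-7 ≈ 1.1806e-5 dr.

1.1806e-5 dr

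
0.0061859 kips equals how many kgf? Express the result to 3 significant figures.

2.81 kgf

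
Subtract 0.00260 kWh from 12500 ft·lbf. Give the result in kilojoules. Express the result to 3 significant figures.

7.59 kJ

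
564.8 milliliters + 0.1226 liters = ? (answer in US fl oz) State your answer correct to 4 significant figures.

23.24 US fl oz

564.8 mL = 19.0982 US fl oz and 0.1226 L = 4.14560 US fl oz.
19.0982 + 4.14560 ≈ 23.24 US fl oz.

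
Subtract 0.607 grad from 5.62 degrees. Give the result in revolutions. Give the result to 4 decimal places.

5.62 ° = 0.0156111 rev and 0.607 grad = 0.00151750 rev.
0.0156111 − 0.00151750 ≈ 0.0141 rev.

0.0141 revolutions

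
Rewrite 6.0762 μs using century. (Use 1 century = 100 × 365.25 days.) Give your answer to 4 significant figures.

1.925e-15 centuries

1 μs = 3.16881e-16 centuries.
6.0762 × 3.16881e-16 ≈ 1.925e-15 century.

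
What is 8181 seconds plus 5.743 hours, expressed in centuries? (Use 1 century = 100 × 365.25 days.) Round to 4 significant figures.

9.144 × 10^-6 centuries

8181 s = 2.59240 × 10^-6 century and 5.743 h = 6.55145 × 10^-6 century.
2.59240 × 10^-6 + 6.55145 × 10^-6 ≈ 9.144 × 10^-6 century.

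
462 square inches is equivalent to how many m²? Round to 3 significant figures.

1 square inch = 0.000645160 square meters.
Thus 462 × 0.000645160 ≈ 0.298 m².

0.298 m²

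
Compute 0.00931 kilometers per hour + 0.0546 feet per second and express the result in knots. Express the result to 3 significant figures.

0.00931 km/h = 0.00502700 kn and 0.0546 ft/s = 0.0323496 kn.
0.00502700 + 0.0323496 ≈ 0.0374 kn.

0.0374 knots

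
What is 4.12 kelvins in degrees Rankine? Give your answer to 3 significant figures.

7.42 degrees Rankine

°R = K × 9/5.
Applying the formula gives 7.42 °R.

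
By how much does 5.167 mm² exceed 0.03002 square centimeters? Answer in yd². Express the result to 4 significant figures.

5.167 mm² = 6.17968e-6 yd² and 0.03002 cm² = 3.59036e-6 yd².
6.17968e-6 − 3.59036e-6 ≈ 2.589e-6 yd².

2.589e-6 yd²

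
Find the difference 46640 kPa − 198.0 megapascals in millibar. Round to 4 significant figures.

-1.514e+6 mbar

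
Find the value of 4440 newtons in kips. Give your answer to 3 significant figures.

0.998 kips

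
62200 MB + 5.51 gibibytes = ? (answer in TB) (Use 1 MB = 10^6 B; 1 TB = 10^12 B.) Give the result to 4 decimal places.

0.0681 TB

62200 MB = 0.0622000 TB and 5.51 GiB = 0.00591632 TB.
0.0622000 + 0.00591632 ≈ 0.0681 TB.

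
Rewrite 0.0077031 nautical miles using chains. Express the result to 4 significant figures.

0.7092 chain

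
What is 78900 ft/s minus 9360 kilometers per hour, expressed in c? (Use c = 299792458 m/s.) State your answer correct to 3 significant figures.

78900 ft/s = 8.02179e-5 c and 9360 km/h = 8.67267e-6 c.
8.02179e-5 − 8.67267e-6 ≈ 7.15e-5 c.

7.15e-5 times the speed of light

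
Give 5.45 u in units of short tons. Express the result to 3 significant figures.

9.98 × 10^-30 short tons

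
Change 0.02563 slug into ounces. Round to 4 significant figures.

13.19 ounces

1 slug = 514.785 oz.
Then 0.02563 × 514.785 ≈ 13.19 oz.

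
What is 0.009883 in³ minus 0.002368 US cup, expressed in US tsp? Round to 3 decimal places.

0.009883 in³ = 0.0328578 US tsp and 0.002368 US cup = 0.113664 US tsp.
0.0328578 − 0.113664 ≈ -0.081 US tsp.

-0.081 US tsp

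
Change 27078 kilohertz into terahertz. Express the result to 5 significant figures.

2.7078e-5 THz

1 kHz = 1.00000e-9 terahertz.
Thus 27078 × 1.00000e-9 ≈ 2.7078e-5 THz.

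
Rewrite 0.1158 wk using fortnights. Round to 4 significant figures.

0.05790 fortnights

1 week = 0.500000 fortnight.
0.1158 × 0.500000 ≈ 0.05790 fortnight.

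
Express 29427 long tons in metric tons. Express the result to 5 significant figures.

1 long ton = 1.01605 t.
So 29427 × 1.01605 ≈ 29899 t.

29899 metric tons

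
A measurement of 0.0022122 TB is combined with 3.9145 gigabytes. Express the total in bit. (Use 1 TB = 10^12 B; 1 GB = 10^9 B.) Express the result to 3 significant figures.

0.0022122 TB = 1.76976 × 10^10 bit and 3.9145 GB = 3.13160 × 10^10 bit.
1.76976 × 10^10 + 3.13160 × 10^10 ≈ 4.90 × 10^10 bit.

4.90 × 10^10 bit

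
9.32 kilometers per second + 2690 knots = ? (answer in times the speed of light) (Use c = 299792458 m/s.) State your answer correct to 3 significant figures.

9.32 km/s = 3.10882 × 10^-5 c and 2690 kn = 4.61605 × 10^-6 c.
3.10882 × 10^-5 + 4.61605 × 10^-6 ≈ 3.57 × 10^-5 c.

3.57 × 10^-5 times the speed of light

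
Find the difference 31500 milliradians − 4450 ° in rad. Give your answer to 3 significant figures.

-46.2 rad

31500 mrad = 31.5000 rad and 4450 ° = 77.6672 rad.
31.5000 − 77.6672 ≈ -46.2 rad.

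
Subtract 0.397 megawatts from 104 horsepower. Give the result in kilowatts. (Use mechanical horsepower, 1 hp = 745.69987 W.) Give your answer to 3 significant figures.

-319 kW

104 hp = 77.5528 kW and 0.397 MW = 397.000 kW.
77.5528 − 397.000 ≈ -319 kW.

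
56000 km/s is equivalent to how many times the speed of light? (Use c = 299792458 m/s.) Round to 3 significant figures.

0.187 c

1 kilometer per second = 3.33564e-6 times the speed of light.
Then 56000 × 3.33564e-6 ≈ 0.187 c.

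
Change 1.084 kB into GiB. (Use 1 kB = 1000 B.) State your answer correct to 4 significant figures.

1.010e-6 GiB

1 kB = 9.31323e-7 GiB.
So 1.084 × 9.31323e-7 ≈ 1.010e-6 GiB.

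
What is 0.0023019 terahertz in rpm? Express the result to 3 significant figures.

1.38 × 10^11 rpm

1 terahertz = 6.00000 × 10^13 rpm.
Then 0.0023019 × 6.00000 × 10^13 ≈ 1.38 × 10^11 rpm.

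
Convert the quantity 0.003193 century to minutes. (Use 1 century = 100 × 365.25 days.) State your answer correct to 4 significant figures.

1 century = 5.25960 × 10^7 minutes.
0.003193 × 5.25960 × 10^7 ≈ 167900 min.

167900 minutes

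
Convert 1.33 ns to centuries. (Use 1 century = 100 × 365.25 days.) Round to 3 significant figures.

1 ns = 3.16881 × 10^-19 centuries.
Thus 1.33 × 3.16881 × 10^-19 ≈ 4.21 × 10^-19 century.

4.21 × 10^-19 centuries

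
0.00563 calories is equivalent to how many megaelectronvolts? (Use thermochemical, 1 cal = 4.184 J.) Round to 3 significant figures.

1 calorie = 2.61145 × 10^13 MeV.
So 0.00563 × 2.61145 × 10^13 ≈ 1.47 × 10^11 MeV.

1.47 × 10^11 megaelectronvolts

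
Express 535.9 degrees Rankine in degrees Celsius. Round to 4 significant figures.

24.57 °C

°R = (°C + 273.15) × 9/5.
Applying the formula gives 24.57 °C.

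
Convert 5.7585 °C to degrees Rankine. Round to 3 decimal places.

502.035 degrees Rankine

°R = (°C + 273.15) × 9/5.
Applying the formula gives 502.035 °R.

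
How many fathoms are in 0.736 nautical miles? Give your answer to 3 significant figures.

745 fathoms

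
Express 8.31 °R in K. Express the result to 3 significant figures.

4.62 K

°R = K × 9/5.
Applying the formula gives 4.62 K.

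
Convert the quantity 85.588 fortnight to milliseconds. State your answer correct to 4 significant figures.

1 fortnight = 1.20960 × 10^9 milliseconds.
So 85.588 × 1.20960 × 10^9 ≈ 1.035 × 10^11 ms.

1.035 × 10^11 milliseconds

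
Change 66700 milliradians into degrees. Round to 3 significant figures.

3820 degrees

1 mrad = 0.0572958 °.
Then 66700 × 0.0572958 ≈ 3820 °.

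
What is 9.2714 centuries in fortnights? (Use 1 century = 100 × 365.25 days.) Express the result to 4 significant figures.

1 century = 2608.93 fortnight.
Thus 9.2714 × 2608.93 ≈ 24190 fortnight.

24190 fortnights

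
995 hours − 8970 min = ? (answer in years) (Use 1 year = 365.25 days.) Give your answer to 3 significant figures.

995 h = 0.113507 yr and 8970 min = 0.0170545 yr.
0.113507 − 0.0170545 ≈ 0.0965 yr.

0.0965 years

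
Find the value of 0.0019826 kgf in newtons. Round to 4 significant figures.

0.01944 N

1 kilogram-force = 9.80665 N.
Then 0.0019826 × 9.80665 ≈ 0.01944 N.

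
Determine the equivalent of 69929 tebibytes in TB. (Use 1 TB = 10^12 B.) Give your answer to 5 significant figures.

1 TiB = 1.09951 TB.
Thus 69929 × 1.09951 ≈ 76888 TB.

76888 terabytes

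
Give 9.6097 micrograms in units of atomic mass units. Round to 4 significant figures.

5.787 × 10^18 atomic mass units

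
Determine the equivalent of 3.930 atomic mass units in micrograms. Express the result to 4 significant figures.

6.526e-18 micrograms

1 atomic mass unit = 1.66054e-18 micrograms.
So 3.930 × 1.66054e-18 ≈ 6.526e-18 μg.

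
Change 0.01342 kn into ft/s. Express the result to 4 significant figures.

0.02265 ft/s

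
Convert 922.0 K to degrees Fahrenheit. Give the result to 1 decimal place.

K = (°F + 459.67) × 5/9.
Applying the formula gives 1199.9 °F.

1199.9 °F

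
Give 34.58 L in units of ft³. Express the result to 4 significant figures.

1.221 ft³

1 liter = 0.0353147 cubic feet.
Then 34.58 × 0.0353147 ≈ 1.221 ft³.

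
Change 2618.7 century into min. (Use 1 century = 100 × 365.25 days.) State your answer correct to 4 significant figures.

1.377e+11 min

1 century = 5.25960e+7 min.
Then 2618.7 × 5.25960e+7 ≈ 1.377e+11 min.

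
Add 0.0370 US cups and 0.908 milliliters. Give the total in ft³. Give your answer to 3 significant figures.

0.0370 US cup = 0.000309136 ft³ and 0.908 mL = 3.20657e-5 ft³.
0.000309136 + 3.20657e-5 ≈ 0.000341 ft³.

0.000341 ft³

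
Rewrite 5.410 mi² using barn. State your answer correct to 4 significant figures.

1.401 × 10^35 barns

1 mi² = 2.58999 × 10^34 barn.
So 5.410 × 2.58999 × 10^34 ≈ 1.401 × 10^35 barn.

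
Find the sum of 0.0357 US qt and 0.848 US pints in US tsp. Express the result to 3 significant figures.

88.3 US tsp

0.0357 US qt = 6.85440 US tsp and 0.848 US pt = 81.4080 US tsp.
6.85440 + 81.4080 ≈ 88.3 US tsp.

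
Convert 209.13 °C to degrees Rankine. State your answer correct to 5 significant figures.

868.10 degrees Rankine

°R = (°C + 273.15) × 9/5.
Applying the formula gives 868.10 °R.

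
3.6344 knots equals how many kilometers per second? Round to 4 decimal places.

0.0019 km/s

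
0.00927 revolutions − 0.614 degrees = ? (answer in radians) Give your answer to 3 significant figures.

0.0475 rad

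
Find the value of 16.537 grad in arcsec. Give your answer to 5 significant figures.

1 gradian = 3240.00 arcseconds.
Then 16.537 × 3240.00 ≈ 53580 arcsec.

53580 arcseconds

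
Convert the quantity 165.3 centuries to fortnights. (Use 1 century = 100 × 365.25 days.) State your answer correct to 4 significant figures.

431300 fortnights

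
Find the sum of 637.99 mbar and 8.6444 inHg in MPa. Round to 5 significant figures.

637.99 mbar = 0.0637990 MPa and 8.6444 inHg = 0.0292733 MPa.
0.0637990 + 0.0292733 ≈ 0.093072 MPa.

0.093072 MPa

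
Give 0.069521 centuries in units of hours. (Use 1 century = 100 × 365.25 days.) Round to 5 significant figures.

1 century = 876600 hours.
0.069521 × 876600 ≈ 60942 h.

60942 hours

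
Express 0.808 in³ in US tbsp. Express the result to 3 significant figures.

0.895 US tablespoons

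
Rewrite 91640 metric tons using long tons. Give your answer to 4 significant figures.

90190 long ton

1 metric ton = 0.984207 long tons.
91640 × 0.984207 ≈ 90190 long ton.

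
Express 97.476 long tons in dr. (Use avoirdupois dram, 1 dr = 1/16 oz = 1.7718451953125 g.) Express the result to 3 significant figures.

1 long ton = 573440 dr.
Thus 97.476 × 573440 ≈ 5.59 × 10^7 dr.

5.59 × 10^7 dr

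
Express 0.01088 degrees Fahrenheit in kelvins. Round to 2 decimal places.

255.38 kelvins

K = (°F + 459.67) × 5/9.
Applying the formula gives 255.38 K.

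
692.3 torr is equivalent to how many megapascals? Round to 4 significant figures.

0.09230 MPa

1 torr = 0.000133322 MPa.
So 692.3 × 0.000133322 ≈ 0.09230 MPa.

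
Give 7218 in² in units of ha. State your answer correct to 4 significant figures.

0.0004657 hectares

1 in² = 6.45160 × 10^-8 ha.
7218 × 6.45160 × 10^-8 ≈ 0.0004657 ha.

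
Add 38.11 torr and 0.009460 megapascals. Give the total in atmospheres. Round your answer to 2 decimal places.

0.14 atm

38.11 torr = 0.0501447 atm and 0.009460 MPa = 0.0933629 atm.
0.0501447 + 0.0933629 ≈ 0.14 atm.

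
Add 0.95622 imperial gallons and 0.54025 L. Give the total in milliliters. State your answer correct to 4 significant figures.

0.95622 imp gal = 4347.06 mL and 0.54025 L = 540.250 mL.
4347.06 + 540.250 ≈ 4887 mL.

4887 milliliters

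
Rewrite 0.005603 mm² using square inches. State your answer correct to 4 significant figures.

1 mm² = 0.00155000 square inches.
0.005603 × 0.00155000 ≈ 8.685e-6 in².

8.685e-6 in²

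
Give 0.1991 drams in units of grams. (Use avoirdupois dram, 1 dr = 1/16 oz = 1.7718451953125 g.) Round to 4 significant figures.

0.3528 grams

1 dr = 1.77185 grams.
0.1991 × 1.77185 ≈ 0.3528 g.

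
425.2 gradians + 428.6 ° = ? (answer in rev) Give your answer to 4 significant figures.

425.2 grad = 1.06300 rev and 428.6 ° = 1.19056 rev.
1.06300 + 1.19056 ≈ 2.254 rev.

2.254 rev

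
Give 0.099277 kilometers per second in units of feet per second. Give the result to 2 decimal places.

1 km/s = 3280.84 feet per second.
Then 0.099277 × 3280.84 ≈ 325.71 ft/s.

325.71 ft/s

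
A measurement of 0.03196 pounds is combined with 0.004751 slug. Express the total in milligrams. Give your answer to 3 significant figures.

83800 mg

0.03196 lb = 14496.8 mg and 0.004751 slug = 69335.6 mg.
14496.8 + 69335.6 ≈ 83800 mg.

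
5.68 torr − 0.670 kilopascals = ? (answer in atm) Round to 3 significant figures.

0.000861 atmospheres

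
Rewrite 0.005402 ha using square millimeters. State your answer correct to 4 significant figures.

5.402 × 10^7 square millimeters

1 hectare = 1.00000 × 10^10 square millimeters.
Then 0.005402 × 1.00000 × 10^10 ≈ 5.402 × 10^7 mm².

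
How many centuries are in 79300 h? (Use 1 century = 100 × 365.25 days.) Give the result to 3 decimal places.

1 hour = 1.14077 × 10^-6 century.
Thus 79300 × 1.14077 × 10^-6 ≈ 0.090 century.

0.090 century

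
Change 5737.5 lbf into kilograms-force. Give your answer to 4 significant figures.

2602 kilograms-force

1 pound-force = 0.453592 kgf.
Then 5737.5 × 0.453592 ≈ 2602 kgf.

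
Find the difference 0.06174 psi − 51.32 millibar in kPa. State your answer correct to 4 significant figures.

-4.706 kilopascals

0.06174 psi = 0.425682 kPa and 51.32 mbar = 5.13200 kPa.
0.425682 − 5.13200 ≈ -4.706 kPa.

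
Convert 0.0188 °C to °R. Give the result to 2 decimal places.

491.70 degrees Rankine

°R = (°C + 273.15) × 9/5.
Applying the formula gives 491.70 °R.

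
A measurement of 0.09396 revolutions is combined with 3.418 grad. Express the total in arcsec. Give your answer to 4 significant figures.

132800 arcsec

0.09396 rev = 121772 arcsec and 3.418 grad = 11074.3 arcsec.
121772 + 11074.3 ≈ 132800 arcsec.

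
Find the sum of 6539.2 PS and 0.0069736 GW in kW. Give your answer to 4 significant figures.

11780 kW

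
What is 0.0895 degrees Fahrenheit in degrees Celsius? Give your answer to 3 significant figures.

°C = (°F − 32) × 5/9.
Applying the formula gives -17.7 °C.

-17.7 °C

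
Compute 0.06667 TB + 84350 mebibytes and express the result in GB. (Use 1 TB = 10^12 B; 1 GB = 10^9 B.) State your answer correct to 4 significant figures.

155.1 GB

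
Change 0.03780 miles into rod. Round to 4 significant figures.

1 mile = 320.000 rod.
So 0.03780 × 320.000 ≈ 12.10 rod.

12.10 rods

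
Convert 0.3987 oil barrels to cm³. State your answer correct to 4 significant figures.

1 oil barrel = 158987 cubic centimeters.
Thus 0.3987 × 158987 ≈ 63390 cm³.

63390 cm³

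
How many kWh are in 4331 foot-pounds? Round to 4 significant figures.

0.001631 kWh

1 ft·lbf = 3.76616e-7 kWh.
So 4331 × 3.76616e-7 ≈ 0.001631 kWh.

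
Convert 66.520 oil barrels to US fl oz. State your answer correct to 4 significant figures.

1 bbl = 5376.00 US fl oz.
So 66.520 × 5376.00 ≈ 357600 US fl oz.

357600 US fl oz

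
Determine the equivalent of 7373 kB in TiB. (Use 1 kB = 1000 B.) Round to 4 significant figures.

6.706e-6 TiB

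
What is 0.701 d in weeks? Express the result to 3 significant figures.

1 d = 0.142857 wk.
Then 0.701 × 0.142857 ≈ 0.100 wk.

0.100 wk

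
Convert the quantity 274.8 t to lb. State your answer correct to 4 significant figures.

605800 pounds

1 t = 2204.62 pounds.
So 274.8 × 2204.62 ≈ 605800 lb.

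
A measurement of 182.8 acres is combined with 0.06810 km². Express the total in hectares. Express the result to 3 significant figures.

182.8 acre = 73.9765 ha and 0.06810 km² = 6.81000 ha.
73.9765 + 6.81000 ≈ 80.8 ha.

80.8 ha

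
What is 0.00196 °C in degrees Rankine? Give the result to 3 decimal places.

°R = (°C + 273.15) × 9/5.
Applying the formula gives 491.674 °R.

491.674 °R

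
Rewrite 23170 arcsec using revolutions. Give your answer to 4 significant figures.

1 arcsecond = 7.71605 × 10^-7 revolutions.
Thus 23170 × 7.71605 × 10^-7 ≈ 0.01788 rev.

0.01788 rev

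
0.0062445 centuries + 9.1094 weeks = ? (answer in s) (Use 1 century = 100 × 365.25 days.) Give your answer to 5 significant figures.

2.5216 × 10^7 s

0.0062445 century = 1.970614 × 10^7 s and 9.1094 wk = 5509365 s.
1.970614 × 10^7 + 5509365 ≈ 2.5216 × 10^7 s.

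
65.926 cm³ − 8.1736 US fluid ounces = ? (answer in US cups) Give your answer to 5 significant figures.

65.926 cm³ = 0.278653 US cup and 8.1736 US fl oz = 1.02170 US cup.
0.278653 − 1.02170 ≈ -0.74305 US cup.

-0.74305 US cup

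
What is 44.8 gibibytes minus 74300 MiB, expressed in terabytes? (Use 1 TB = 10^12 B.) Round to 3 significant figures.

-0.0298 TB

44.8 GiB = 0.0481036 TB and 74300 MiB = 0.0779092 TB.
0.0481036 − 0.0779092 ≈ -0.0298 TB.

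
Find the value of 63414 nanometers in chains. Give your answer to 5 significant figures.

3.1523 × 10^-6 chains

1 nanometer = 4.97097 × 10^-11 chain.
So 63414 × 4.97097 × 10^-11 ≈ 3.1523 × 10^-6 chain.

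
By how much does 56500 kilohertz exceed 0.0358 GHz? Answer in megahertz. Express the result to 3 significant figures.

56500 kHz = 56.5000 MHz and 0.0358 GHz = 35.8000 MHz.
56.5000 − 35.8000 ≈ 20.7 MHz.

20.7 megahertz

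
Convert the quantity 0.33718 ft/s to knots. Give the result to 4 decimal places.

0.1998 kn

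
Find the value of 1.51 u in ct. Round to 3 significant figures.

1.25 × 10^-23 ct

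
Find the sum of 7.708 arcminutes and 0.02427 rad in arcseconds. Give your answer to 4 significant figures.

5469 arcseconds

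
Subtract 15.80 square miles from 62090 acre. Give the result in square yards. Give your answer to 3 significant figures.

62090 acre = 3.00516e+8 yd² and 15.80 mi² = 4.89421e+7 yd².
3.00516e+8 − 4.89421e+7 ≈ 2.52e+8 yd².

2.52e+8 yd²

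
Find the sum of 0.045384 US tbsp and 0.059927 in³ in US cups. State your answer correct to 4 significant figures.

0.006987 US cups

0.045384 US tbsp = 0.00283650 US cup and 0.059927 in³ = 0.00415079 US cup.
0.00283650 + 0.00415079 ≈ 0.006987 US cup.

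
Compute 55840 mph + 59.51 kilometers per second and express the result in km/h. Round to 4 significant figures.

304100 km/h

55840 mph = 89865.8 km/h and 59.51 km/s = 214236 km/h.
89865.8 + 214236 ≈ 304100 km/h.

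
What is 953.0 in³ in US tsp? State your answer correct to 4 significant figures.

3168 US tsp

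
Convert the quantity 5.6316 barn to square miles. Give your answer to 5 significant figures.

1 barn = 3.86102 × 10^-35 mi².
Then 5.6316 × 3.86102 × 10^-35 ≈ 2.1744 × 10^-34 mi².

2.1744 × 10^-34 square miles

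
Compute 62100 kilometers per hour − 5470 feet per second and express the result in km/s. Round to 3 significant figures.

62100 km/h = 17.2500 km/s and 5470 ft/s = 1.66726 km/s.
17.2500 − 1.66726 ≈ 15.6 km/s.

15.6 km/s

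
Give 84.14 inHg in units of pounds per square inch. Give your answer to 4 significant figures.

1 inHg = 0.491154 psi.
Then 84.14 × 0.491154 ≈ 41.33 psi.

41.33 psi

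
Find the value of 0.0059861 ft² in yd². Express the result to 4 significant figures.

0.0006651 yd²

1 square foot = 0.111111 square yards.
So 0.0059861 × 0.111111 ≈ 0.0006651 yd².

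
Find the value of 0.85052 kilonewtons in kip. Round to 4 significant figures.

0.1912 kips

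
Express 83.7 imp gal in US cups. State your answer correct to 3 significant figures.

1610 US cup

1 imp gal = 19.2152 US cups.
So 83.7 × 19.2152 ≈ 1610 US cup.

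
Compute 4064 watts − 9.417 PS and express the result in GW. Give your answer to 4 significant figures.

-2.862 × 10^-6 GW

4064 W = 4.06400 × 10^-6 GW and 9.417 PS = 6.92619 × 10^-6 GW.
4.06400 × 10^-6 − 6.92619 × 10^-6 ≈ -2.862 × 10^-6 GW.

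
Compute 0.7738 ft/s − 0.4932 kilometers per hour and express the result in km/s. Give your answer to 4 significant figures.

9.885e-5 km/s

0.7738 ft/s = 0.000235854 km/s and 0.4932 km/h = 0.000137000 km/s.
0.000235854 − 0.000137000 ≈ 9.885e-5 km/s.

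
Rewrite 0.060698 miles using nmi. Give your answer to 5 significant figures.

0.052745 nmi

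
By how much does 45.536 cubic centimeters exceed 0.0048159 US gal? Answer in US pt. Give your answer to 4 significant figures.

45.536 cm³ = 0.0962347 US pt and 0.0048159 US gal = 0.0385272 US pt.
0.0962347 − 0.0385272 ≈ 0.05771 US pt.

0.05771 US pt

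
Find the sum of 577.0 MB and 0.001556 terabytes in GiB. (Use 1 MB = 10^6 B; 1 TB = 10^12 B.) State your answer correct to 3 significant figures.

577.0 MB = 0.537373 GiB and 0.001556 TB = 1.44914 GiB.
0.537373 + 1.44914 ≈ 1.99 GiB.

1.99 GiB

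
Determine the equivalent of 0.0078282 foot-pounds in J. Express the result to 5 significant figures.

0.010614 joules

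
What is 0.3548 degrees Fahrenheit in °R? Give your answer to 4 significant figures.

°R = °F + 459.67.
Applying the formula gives 460.0 °R.

460.0 °R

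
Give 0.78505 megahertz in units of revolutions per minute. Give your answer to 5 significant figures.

1 MHz = 6.00000 × 10^7 rpm.
So 0.78505 × 6.00000 × 10^7 ≈ 4.7103 × 10^7 rpm.

4.7103 × 10^7 revolutions per minute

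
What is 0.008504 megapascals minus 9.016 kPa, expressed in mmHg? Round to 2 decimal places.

0.008504 MPa = 63.7852 mmHg and 9.016 kPa = 67.6256 mmHg.
63.7852 − 67.6256 ≈ -3.84 mmHg.

-3.84 mmHg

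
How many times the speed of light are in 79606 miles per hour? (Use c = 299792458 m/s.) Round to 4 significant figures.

1 mile per hour = 1.49116 × 10^-9 times the speed of light.
79606 × 1.49116 × 10^-9 ≈ 0.0001187 c.

0.0001187 c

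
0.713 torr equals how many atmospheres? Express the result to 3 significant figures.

1 torr = 0.00131579 atmospheres.
0.713 × 0.00131579 ≈ 0.000938 atm.

0.000938 atmospheres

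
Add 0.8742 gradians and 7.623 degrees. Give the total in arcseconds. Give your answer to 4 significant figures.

30280 arcseconds

0.8742 grad = 2832.41 arcsec and 7.623 ° = 27442.8 arcsec.
2832.41 + 27442.8 ≈ 30280 arcsec.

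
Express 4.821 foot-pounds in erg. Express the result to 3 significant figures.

6.54e+7 ergs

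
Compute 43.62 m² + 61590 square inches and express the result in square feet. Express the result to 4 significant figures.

897.2 square feet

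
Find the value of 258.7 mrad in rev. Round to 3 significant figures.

0.0412 rev

1 milliradian = 0.000159155 rev.
Then 258.7 × 0.000159155 ≈ 0.0412 rev.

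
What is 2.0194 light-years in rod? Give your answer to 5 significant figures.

1 light-year = 1.88116e+15 rod.
Thus 2.0194 × 1.88116e+15 ≈ 3.7988e+15 rod.

3.7988e+15 rod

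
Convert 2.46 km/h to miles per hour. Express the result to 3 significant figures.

1 km/h = 0.621371 mph.
So 2.46 × 0.621371 ≈ 1.53 mph.

1.53 mph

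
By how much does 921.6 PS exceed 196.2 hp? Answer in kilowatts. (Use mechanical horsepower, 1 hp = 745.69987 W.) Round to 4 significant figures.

531.5 kW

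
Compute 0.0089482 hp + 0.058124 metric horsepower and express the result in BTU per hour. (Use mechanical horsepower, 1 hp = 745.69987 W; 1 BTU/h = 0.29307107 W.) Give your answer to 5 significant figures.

168.64 BTU/h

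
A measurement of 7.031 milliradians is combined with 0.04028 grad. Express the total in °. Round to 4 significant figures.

0.4391 °

7.031 mrad = 0.402847 ° and 0.04028 grad = 0.0362520 °.
0.402847 + 0.0362520 ≈ 0.4391 °.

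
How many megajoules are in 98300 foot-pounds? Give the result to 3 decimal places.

1 ft·lbf = 1.35582 × 10^-6 MJ.
98300 × 1.35582 × 10^-6 ≈ 0.133 MJ.

0.133 MJ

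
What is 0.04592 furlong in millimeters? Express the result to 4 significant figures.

1 furlong = 201168 millimeters.
Thus 0.04592 × 201168 ≈ 9238 mm.

9238 mm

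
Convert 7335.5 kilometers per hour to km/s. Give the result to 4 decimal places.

1 km/h = 0.000277778 km/s.
So 7335.5 × 0.000277778 ≈ 2.0376 km/s.

2.0376 km/s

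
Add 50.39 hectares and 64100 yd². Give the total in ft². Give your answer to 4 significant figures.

6.001e+6 square feet

50.39 ha = 5.42393e+6 ft² and 64100 yd² = 576900 ft².
5.42393e+6 + 576900 ≈ 6.001e+6 ft².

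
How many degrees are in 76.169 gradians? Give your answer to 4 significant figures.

68.55 °

1 gradian = 0.900000 degrees.
Thus 76.169 × 0.900000 ≈ 68.55 °.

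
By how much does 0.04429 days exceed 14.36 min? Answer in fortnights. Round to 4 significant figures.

0.04429 d = 0.00316357 fortnight and 14.36 min = 0.000712302 fortnight.
0.00316357 − 0.000712302 ≈ 0.002451 fortnight.

0.002451 fortnights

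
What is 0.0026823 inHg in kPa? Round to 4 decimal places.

0.0091 kPa

1 inch of mercury = 3.38639 kPa.
Thus 0.0026823 × 3.38639 ≈ 0.0091 kPa.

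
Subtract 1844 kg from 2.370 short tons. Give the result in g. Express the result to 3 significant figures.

2.370 short ton = 2.15003e+6 g and 1844 kg = 1.84400e+6 g.
2.15003e+6 − 1.84400e+6 ≈ 306000 g.

306000 g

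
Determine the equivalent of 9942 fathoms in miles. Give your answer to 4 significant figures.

11.30 mi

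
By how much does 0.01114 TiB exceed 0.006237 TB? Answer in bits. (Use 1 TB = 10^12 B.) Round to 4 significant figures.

4.809 × 10^10 bit

0.01114 TiB = 9.79885 × 10^10 bit and 0.006237 TB = 4.98960 × 10^10 bit.
9.79885 × 10^10 − 4.98960 × 10^10 ≈ 4.809 × 10^10 bit.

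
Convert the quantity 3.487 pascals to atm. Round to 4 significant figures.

3.441e-5 atm

1 Pa = 9.86923e-6 atm.
Then 3.487 × 9.86923e-6 ≈ 3.441e-5 atm.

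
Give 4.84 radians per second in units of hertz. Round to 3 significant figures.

1 radian per second = 0.159155 Hz.
Then 4.84 × 0.159155 ≈ 0.770 Hz.

0.770 Hz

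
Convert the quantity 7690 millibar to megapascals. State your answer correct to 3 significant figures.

0.769 MPa

1 mbar = 0.000100000 megapascals.
7690 × 0.000100000 ≈ 0.769 MPa.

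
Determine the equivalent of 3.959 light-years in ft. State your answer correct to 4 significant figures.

1.229e+17 ft

1 light-year = 3.10391e+16 ft.
Then 3.959 × 3.10391e+16 ≈ 1.229e+17 ft.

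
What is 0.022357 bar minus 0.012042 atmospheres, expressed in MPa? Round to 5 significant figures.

0.022357 bar = 0.00223570 MPa and 0.012042 atm = 0.00122016 MPa.
0.00223570 − 0.00122016 ≈ 0.0010155 MPa.

0.0010155 megapascals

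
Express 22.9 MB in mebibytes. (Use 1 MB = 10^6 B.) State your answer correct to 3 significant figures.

1 MB = 0.953674 mebibytes.
Thus 22.9 × 0.953674 ≈ 21.8 MiB.

21.8 MiB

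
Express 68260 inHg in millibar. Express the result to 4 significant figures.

1 inch of mercury = 33.8639 mbar.
68260 × 33.8639 ≈ 2.312 × 10^6 mbar.

2.312 × 10^6 millibar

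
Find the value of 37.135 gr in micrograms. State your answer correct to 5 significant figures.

2.4063 × 10^6 μg

1 gr = 64798.9 μg.
Thus 37.135 × 64798.9 ≈ 2.4063 × 10^6 μg.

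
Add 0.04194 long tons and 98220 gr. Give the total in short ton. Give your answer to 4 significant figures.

0.05399 short ton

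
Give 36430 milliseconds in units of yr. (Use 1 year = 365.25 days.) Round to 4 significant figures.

1.154 × 10^-6 yr

1 millisecond = 3.16881 × 10^-11 yr.
36430 × 3.16881 × 10^-11 ≈ 1.154 × 10^-6 yr.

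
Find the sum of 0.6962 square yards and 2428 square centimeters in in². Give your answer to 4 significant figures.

1279 square inches

0.6962 yd² = 902.275 in² and 2428 cm² = 376.341 in².
902.275 + 376.341 ≈ 1279 in².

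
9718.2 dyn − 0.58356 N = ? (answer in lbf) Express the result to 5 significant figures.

9718.2 dyn = 0.0218474 lbf and 0.58356 N = 0.131190 lbf.
0.0218474 − 0.131190 ≈ -0.10934 lbf.

-0.10934 lbf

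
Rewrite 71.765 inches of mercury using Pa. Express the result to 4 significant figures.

243000 pascals

1 inHg = 3386.39 Pa.
Then 71.765 × 3386.39 ≈ 243000 Pa.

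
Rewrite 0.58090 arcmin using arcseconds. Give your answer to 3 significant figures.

34.9 arcsec

1 arcmin = 60.0000 arcsec.
0.58090 × 60.0000 ≈ 34.9 arcsec.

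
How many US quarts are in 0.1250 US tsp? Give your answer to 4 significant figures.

1 US tsp = 0.00520833 US quarts.
So 0.1250 × 0.00520833 ≈ 0.0006510 US qt.

0.0006510 US qt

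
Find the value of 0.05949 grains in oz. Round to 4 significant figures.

1 grain = 0.00228571 ounces.
0.05949 × 0.00228571 ≈ 0.0001360 oz.

0.0001360 ounces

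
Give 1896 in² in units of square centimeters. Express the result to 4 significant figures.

12230 square centimeters

1 square inch = 6.45160 square centimeters.
Thus 1896 × 6.45160 ≈ 12230 cm².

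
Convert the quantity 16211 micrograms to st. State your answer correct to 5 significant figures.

2.5528e-6 stone

1 μg = 1.57473e-10 stone.
Thus 16211 × 1.57473e-10 ≈ 2.5528e-6 st.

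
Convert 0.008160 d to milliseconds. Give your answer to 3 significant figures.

705000 milliseconds

1 d = 8.64000e+7 ms.
Then 0.008160 × 8.64000e+7 ≈ 705000 ms.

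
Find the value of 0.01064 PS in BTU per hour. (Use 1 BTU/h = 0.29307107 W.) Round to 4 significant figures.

26.70 BTU/h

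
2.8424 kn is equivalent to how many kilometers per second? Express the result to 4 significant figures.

0.001462 km/s

1 kn = 0.000514444 kilometers per second.
2.8424 × 0.000514444 ≈ 0.001462 km/s.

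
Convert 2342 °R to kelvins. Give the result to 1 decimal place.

°R = K × 9/5.
Applying the formula gives 1301.1 K.

1301.1 kelvins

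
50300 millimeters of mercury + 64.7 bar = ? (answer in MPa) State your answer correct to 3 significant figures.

50300 mmHg = 6.70612 MPa and 64.7 bar = 6.47000 MPa.
6.70612 + 6.47000 ≈ 13.2 MPa.

13.2 megapascals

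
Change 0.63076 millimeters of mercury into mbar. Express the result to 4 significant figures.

1 millimeter of mercury = 1.33322 mbar.
So 0.63076 × 1.33322 ≈ 0.8409 mbar.

0.8409 mbar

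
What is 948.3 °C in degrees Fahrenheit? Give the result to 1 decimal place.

1738.9 °F

°C = (°F − 32) × 5/9.
Applying the formula gives 1738.9 °F.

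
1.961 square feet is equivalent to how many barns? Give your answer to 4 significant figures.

1.822 × 10^27 barns

1 ft² = 9.29030 × 10^26 barn.
1.961 × 9.29030 × 10^26 ≈ 1.822 × 10^27 barn.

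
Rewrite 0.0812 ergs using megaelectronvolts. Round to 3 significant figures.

50700 megaelectronvolts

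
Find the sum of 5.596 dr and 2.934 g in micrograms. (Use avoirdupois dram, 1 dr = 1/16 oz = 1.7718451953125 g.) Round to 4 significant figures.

1.285 × 10^7 μg

5.596 dr = 9.91525 × 10^6 μg and 2.934 g = 2.93400 × 10^6 μg.
9.91525 × 10^6 + 2.93400 × 10^6 ≈ 1.285 × 10^7 μg.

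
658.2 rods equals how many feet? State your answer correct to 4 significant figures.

10860 ft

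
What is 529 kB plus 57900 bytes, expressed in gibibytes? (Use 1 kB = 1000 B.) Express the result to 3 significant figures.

0.000547 GiB

529 kB = 0.000492670 GiB and 57900 B = 5.39236 × 10^-5 GiB.
0.000492670 + 5.39236 × 10^-5 ≈ 0.000547 GiB.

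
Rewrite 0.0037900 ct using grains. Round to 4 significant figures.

0.01170 grains

1 carat = 3.08647 grains.
0.0037900 × 3.08647 ≈ 0.01170 gr.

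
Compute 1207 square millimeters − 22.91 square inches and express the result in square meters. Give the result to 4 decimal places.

-0.0136 m²

1207 mm² = 0.00120700 m² and 22.91 in² = 0.0147806 m².
0.00120700 − 0.0147806 ≈ -0.0136 m².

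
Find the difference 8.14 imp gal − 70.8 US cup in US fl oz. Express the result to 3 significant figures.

8.14 imp gal = 1251.29 US fl oz and 70.8 US cup = 566.400 US fl oz.
1251.29 − 566.400 ≈ 685 US fl oz.

685 US fl oz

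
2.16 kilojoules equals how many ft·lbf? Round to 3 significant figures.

1 kilojoule = 737.562 ft·lbf.
Then 2.16 × 737.562 ≈ 1590 ft·lbf.

1590 ft·lbf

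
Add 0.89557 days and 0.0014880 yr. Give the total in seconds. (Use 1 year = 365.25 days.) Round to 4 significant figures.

124300 s

0.89557 d = 77377.2 s and 0.0014880 yr = 46957.7 s.
77377.2 + 46957.7 ≈ 124300 s.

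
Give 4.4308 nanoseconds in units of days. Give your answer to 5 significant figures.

1 nanosecond = 1.157407e-14 d.
Then 4.4308 × 1.157407e-14 ≈ 5.1282e-14 d.

5.1282e-14 days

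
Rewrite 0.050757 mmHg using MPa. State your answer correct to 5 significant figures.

1 mmHg = 0.000133322 MPa.
0.050757 × 0.000133322 ≈ 6.7670e-6 MPa.

6.7670e-6 MPa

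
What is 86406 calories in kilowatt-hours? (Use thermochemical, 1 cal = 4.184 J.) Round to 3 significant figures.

0.100 kilowatt-hours

1 calorie = 1.16222e-6 kWh.
Thus 86406 × 1.16222e-6 ≈ 0.100 kWh.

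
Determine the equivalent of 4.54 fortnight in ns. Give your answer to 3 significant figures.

1 fortnight = 1.20960e+15 nanoseconds.
4.54 × 1.20960e+15 ≈ 5.49e+15 ns.

5.49e+15 nanoseconds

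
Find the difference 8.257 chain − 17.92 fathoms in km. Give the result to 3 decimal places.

8.257 chain = 0.166104 km and 17.92 fathom = 0.0327721 km.
0.166104 − 0.0327721 ≈ 0.133 km.

0.133 km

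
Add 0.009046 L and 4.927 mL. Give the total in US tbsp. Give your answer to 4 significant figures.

0.009046 L = 0.611763 US tbsp and 4.927 mL = 0.333203 US tbsp.
0.611763 + 0.333203 ≈ 0.9450 US tbsp.

0.9450 US tablespoons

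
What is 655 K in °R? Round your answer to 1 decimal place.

°R = K × 9/5.
Applying the formula gives 1179.0 °R.

1179.0 °R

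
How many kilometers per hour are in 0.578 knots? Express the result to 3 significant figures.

1.07 kilometers per hour

1 kn = 1.85200 km/h.
So 0.578 × 1.85200 ≈ 1.07 km/h.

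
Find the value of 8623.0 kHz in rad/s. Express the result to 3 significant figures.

1 kilohertz = 6283.19 rad/s.
Then 8623.0 × 6283.19 ≈ 5.42e+7 rad/s.

5.42e+7 radians per second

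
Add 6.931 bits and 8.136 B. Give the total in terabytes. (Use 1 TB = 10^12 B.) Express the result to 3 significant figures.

6.931 bit = 8.66375 × 10^-13 TB and 8.136 B = 8.13600 × 10^-12 TB.
8.66375 × 10^-13 + 8.13600 × 10^-12 ≈ 9.00 × 10^-12 TB.

9.00 × 10^-12 terabytes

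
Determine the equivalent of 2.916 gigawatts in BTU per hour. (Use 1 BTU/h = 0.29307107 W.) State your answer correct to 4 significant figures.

9.950e+9 BTU per hour

1 GW = 3.41214e+9 BTU/h.
Then 2.916 × 3.41214e+9 ≈ 9.950e+9 BTU/h.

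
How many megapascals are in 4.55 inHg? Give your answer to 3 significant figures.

1 inch of mercury = 0.00338639 megapascals.
4.55 × 0.00338639 ≈ 0.0154 MPa.

0.0154 megapascals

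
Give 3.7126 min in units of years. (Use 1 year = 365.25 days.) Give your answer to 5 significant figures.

7.0587 × 10^-6 yr

1 minute = 1.90129 × 10^-6 yr.
Thus 3.7126 × 1.90129 × 10^-6 ≈ 7.0587 × 10^-6 yr.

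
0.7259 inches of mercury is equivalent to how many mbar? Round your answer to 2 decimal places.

24.58 mbar

1 inHg = 33.8639 millibar.
0.7259 × 33.8639 ≈ 24.58 mbar.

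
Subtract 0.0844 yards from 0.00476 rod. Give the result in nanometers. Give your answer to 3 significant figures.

-5.32e+7 nm

0.00476 rod = 2.39390e+7 nm and 0.0844 yd = 7.71754e+7 nm.
2.39390e+7 − 7.71754e+7 ≈ -5.32e+7 nm.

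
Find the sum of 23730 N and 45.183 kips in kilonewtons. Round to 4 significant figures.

23730 N = 23.7300 kN and 45.183 kip = 200.984 kN.
23.7300 + 200.984 ≈ 224.7 kN.

224.7 kN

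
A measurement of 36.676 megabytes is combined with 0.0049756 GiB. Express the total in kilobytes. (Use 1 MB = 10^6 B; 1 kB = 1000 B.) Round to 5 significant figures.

36.676 MB = 36676.0 kB and 0.0049756 GiB = 5342.51 kB.
36676.0 + 5342.51 ≈ 42019 kB.

42019 kilobytes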